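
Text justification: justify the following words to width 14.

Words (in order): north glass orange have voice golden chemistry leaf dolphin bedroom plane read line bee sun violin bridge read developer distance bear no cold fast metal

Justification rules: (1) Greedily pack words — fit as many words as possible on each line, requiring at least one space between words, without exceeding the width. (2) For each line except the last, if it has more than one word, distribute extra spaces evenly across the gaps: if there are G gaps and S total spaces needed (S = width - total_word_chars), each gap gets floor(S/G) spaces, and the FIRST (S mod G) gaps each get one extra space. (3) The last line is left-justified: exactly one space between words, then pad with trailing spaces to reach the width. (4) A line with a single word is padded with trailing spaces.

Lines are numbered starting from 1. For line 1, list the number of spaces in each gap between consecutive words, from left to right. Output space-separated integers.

Answer: 4

Derivation:
Line 1: ['north', 'glass'] (min_width=11, slack=3)
Line 2: ['orange', 'have'] (min_width=11, slack=3)
Line 3: ['voice', 'golden'] (min_width=12, slack=2)
Line 4: ['chemistry', 'leaf'] (min_width=14, slack=0)
Line 5: ['dolphin'] (min_width=7, slack=7)
Line 6: ['bedroom', 'plane'] (min_width=13, slack=1)
Line 7: ['read', 'line', 'bee'] (min_width=13, slack=1)
Line 8: ['sun', 'violin'] (min_width=10, slack=4)
Line 9: ['bridge', 'read'] (min_width=11, slack=3)
Line 10: ['developer'] (min_width=9, slack=5)
Line 11: ['distance', 'bear'] (min_width=13, slack=1)
Line 12: ['no', 'cold', 'fast'] (min_width=12, slack=2)
Line 13: ['metal'] (min_width=5, slack=9)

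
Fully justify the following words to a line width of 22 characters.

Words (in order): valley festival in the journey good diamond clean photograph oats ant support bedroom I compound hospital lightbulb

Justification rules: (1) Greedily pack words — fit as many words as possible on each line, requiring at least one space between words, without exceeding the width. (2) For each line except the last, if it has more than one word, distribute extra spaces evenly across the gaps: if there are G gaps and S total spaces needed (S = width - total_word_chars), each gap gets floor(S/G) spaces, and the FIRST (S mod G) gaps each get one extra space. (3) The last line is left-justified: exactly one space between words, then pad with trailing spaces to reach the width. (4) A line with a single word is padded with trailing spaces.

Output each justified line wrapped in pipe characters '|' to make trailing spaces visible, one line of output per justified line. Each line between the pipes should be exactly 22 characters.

Line 1: ['valley', 'festival', 'in', 'the'] (min_width=22, slack=0)
Line 2: ['journey', 'good', 'diamond'] (min_width=20, slack=2)
Line 3: ['clean', 'photograph', 'oats'] (min_width=21, slack=1)
Line 4: ['ant', 'support', 'bedroom', 'I'] (min_width=21, slack=1)
Line 5: ['compound', 'hospital'] (min_width=17, slack=5)
Line 6: ['lightbulb'] (min_width=9, slack=13)

Answer: |valley festival in the|
|journey  good  diamond|
|clean  photograph oats|
|ant  support bedroom I|
|compound      hospital|
|lightbulb             |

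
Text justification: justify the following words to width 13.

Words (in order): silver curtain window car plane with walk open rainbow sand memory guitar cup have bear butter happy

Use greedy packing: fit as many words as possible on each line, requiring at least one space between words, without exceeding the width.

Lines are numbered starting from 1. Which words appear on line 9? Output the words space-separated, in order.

Line 1: ['silver'] (min_width=6, slack=7)
Line 2: ['curtain'] (min_width=7, slack=6)
Line 3: ['window', 'car'] (min_width=10, slack=3)
Line 4: ['plane', 'with'] (min_width=10, slack=3)
Line 5: ['walk', 'open'] (min_width=9, slack=4)
Line 6: ['rainbow', 'sand'] (min_width=12, slack=1)
Line 7: ['memory', 'guitar'] (min_width=13, slack=0)
Line 8: ['cup', 'have', 'bear'] (min_width=13, slack=0)
Line 9: ['butter', 'happy'] (min_width=12, slack=1)

Answer: butter happy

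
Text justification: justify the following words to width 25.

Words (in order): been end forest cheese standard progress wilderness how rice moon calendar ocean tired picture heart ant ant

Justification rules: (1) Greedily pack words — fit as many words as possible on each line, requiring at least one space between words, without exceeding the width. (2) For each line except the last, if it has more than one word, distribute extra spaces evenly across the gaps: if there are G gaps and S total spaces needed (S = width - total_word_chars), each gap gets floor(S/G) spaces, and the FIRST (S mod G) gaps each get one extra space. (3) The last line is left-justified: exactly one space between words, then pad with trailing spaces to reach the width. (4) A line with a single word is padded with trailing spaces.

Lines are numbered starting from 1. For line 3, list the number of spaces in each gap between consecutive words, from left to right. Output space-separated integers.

Answer: 2 1 1

Derivation:
Line 1: ['been', 'end', 'forest', 'cheese'] (min_width=22, slack=3)
Line 2: ['standard', 'progress'] (min_width=17, slack=8)
Line 3: ['wilderness', 'how', 'rice', 'moon'] (min_width=24, slack=1)
Line 4: ['calendar', 'ocean', 'tired'] (min_width=20, slack=5)
Line 5: ['picture', 'heart', 'ant', 'ant'] (min_width=21, slack=4)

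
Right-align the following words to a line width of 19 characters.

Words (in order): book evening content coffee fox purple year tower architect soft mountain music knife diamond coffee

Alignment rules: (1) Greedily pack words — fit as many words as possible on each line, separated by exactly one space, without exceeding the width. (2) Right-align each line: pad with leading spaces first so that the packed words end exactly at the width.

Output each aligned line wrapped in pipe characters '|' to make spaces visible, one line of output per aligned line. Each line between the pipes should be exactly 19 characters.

Line 1: ['book', 'evening'] (min_width=12, slack=7)
Line 2: ['content', 'coffee', 'fox'] (min_width=18, slack=1)
Line 3: ['purple', 'year', 'tower'] (min_width=17, slack=2)
Line 4: ['architect', 'soft'] (min_width=14, slack=5)
Line 5: ['mountain', 'music'] (min_width=14, slack=5)
Line 6: ['knife', 'diamond'] (min_width=13, slack=6)
Line 7: ['coffee'] (min_width=6, slack=13)

Answer: |       book evening|
| content coffee fox|
|  purple year tower|
|     architect soft|
|     mountain music|
|      knife diamond|
|             coffee|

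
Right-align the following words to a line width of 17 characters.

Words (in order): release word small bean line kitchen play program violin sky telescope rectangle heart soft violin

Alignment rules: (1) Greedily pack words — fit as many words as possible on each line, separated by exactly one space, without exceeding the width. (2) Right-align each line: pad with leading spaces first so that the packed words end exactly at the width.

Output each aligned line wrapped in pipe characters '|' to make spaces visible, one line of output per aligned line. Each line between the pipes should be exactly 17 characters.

Answer: |     release word|
|  small bean line|
|     kitchen play|
|   program violin|
|    sky telescope|
|  rectangle heart|
|      soft violin|

Derivation:
Line 1: ['release', 'word'] (min_width=12, slack=5)
Line 2: ['small', 'bean', 'line'] (min_width=15, slack=2)
Line 3: ['kitchen', 'play'] (min_width=12, slack=5)
Line 4: ['program', 'violin'] (min_width=14, slack=3)
Line 5: ['sky', 'telescope'] (min_width=13, slack=4)
Line 6: ['rectangle', 'heart'] (min_width=15, slack=2)
Line 7: ['soft', 'violin'] (min_width=11, slack=6)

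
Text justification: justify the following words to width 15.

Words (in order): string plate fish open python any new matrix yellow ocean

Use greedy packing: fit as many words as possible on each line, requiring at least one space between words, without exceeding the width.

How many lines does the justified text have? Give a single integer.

Line 1: ['string', 'plate'] (min_width=12, slack=3)
Line 2: ['fish', 'open'] (min_width=9, slack=6)
Line 3: ['python', 'any', 'new'] (min_width=14, slack=1)
Line 4: ['matrix', 'yellow'] (min_width=13, slack=2)
Line 5: ['ocean'] (min_width=5, slack=10)
Total lines: 5

Answer: 5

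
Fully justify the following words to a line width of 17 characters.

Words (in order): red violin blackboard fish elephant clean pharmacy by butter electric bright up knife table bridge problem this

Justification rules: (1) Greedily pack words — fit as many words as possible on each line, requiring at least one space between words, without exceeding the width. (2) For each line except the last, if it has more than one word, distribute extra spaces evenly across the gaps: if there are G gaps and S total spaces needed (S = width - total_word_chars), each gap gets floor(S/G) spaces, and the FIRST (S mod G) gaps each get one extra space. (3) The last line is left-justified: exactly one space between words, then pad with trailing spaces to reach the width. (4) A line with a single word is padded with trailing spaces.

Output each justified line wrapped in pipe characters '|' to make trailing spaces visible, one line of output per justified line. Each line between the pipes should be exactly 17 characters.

Line 1: ['red', 'violin'] (min_width=10, slack=7)
Line 2: ['blackboard', 'fish'] (min_width=15, slack=2)
Line 3: ['elephant', 'clean'] (min_width=14, slack=3)
Line 4: ['pharmacy', 'by'] (min_width=11, slack=6)
Line 5: ['butter', 'electric'] (min_width=15, slack=2)
Line 6: ['bright', 'up', 'knife'] (min_width=15, slack=2)
Line 7: ['table', 'bridge'] (min_width=12, slack=5)
Line 8: ['problem', 'this'] (min_width=12, slack=5)

Answer: |red        violin|
|blackboard   fish|
|elephant    clean|
|pharmacy       by|
|butter   electric|
|bright  up  knife|
|table      bridge|
|problem this     |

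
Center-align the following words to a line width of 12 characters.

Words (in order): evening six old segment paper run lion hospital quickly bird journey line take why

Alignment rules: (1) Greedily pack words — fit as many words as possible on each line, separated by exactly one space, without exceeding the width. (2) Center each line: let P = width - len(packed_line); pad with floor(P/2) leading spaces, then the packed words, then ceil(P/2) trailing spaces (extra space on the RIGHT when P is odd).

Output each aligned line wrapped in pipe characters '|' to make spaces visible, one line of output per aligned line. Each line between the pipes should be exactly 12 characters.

Answer: |evening six |
|old segment |
| paper run  |
|    lion    |
|  hospital  |
|quickly bird|
|journey line|
|  take why  |

Derivation:
Line 1: ['evening', 'six'] (min_width=11, slack=1)
Line 2: ['old', 'segment'] (min_width=11, slack=1)
Line 3: ['paper', 'run'] (min_width=9, slack=3)
Line 4: ['lion'] (min_width=4, slack=8)
Line 5: ['hospital'] (min_width=8, slack=4)
Line 6: ['quickly', 'bird'] (min_width=12, slack=0)
Line 7: ['journey', 'line'] (min_width=12, slack=0)
Line 8: ['take', 'why'] (min_width=8, slack=4)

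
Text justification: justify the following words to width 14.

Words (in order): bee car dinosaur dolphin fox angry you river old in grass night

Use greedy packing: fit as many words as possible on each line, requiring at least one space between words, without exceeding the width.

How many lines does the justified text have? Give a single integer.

Answer: 6

Derivation:
Line 1: ['bee', 'car'] (min_width=7, slack=7)
Line 2: ['dinosaur'] (min_width=8, slack=6)
Line 3: ['dolphin', 'fox'] (min_width=11, slack=3)
Line 4: ['angry', 'you'] (min_width=9, slack=5)
Line 5: ['river', 'old', 'in'] (min_width=12, slack=2)
Line 6: ['grass', 'night'] (min_width=11, slack=3)
Total lines: 6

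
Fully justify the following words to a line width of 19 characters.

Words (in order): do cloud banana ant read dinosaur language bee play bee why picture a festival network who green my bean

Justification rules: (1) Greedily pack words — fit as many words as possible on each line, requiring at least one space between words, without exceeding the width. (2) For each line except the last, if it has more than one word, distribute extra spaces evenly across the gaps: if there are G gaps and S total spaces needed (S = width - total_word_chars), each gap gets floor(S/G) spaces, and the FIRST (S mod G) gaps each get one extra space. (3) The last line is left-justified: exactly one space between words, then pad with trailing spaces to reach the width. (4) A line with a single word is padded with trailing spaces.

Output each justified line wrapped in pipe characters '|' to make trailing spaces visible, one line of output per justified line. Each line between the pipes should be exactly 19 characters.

Answer: |do cloud banana ant|
|read       dinosaur|
|language  bee  play|
|bee  why  picture a|
|festival    network|
|who green my bean  |

Derivation:
Line 1: ['do', 'cloud', 'banana', 'ant'] (min_width=19, slack=0)
Line 2: ['read', 'dinosaur'] (min_width=13, slack=6)
Line 3: ['language', 'bee', 'play'] (min_width=17, slack=2)
Line 4: ['bee', 'why', 'picture', 'a'] (min_width=17, slack=2)
Line 5: ['festival', 'network'] (min_width=16, slack=3)
Line 6: ['who', 'green', 'my', 'bean'] (min_width=17, slack=2)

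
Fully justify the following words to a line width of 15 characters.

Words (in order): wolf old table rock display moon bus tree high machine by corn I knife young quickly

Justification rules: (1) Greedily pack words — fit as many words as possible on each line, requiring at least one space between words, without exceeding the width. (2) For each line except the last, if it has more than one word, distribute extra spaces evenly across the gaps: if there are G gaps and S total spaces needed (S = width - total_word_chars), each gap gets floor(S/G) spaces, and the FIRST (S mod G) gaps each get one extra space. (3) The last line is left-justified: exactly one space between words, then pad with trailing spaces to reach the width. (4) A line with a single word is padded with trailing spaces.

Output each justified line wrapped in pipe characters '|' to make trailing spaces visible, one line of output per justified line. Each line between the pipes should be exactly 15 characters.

Line 1: ['wolf', 'old', 'table'] (min_width=14, slack=1)
Line 2: ['rock', 'display'] (min_width=12, slack=3)
Line 3: ['moon', 'bus', 'tree'] (min_width=13, slack=2)
Line 4: ['high', 'machine', 'by'] (min_width=15, slack=0)
Line 5: ['corn', 'I', 'knife'] (min_width=12, slack=3)
Line 6: ['young', 'quickly'] (min_width=13, slack=2)

Answer: |wolf  old table|
|rock    display|
|moon  bus  tree|
|high machine by|
|corn   I  knife|
|young quickly  |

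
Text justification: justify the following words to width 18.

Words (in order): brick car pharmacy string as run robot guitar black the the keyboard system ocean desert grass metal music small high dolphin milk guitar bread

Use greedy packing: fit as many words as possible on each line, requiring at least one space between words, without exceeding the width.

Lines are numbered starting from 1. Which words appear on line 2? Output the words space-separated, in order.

Line 1: ['brick', 'car', 'pharmacy'] (min_width=18, slack=0)
Line 2: ['string', 'as', 'run'] (min_width=13, slack=5)
Line 3: ['robot', 'guitar', 'black'] (min_width=18, slack=0)
Line 4: ['the', 'the', 'keyboard'] (min_width=16, slack=2)
Line 5: ['system', 'ocean'] (min_width=12, slack=6)
Line 6: ['desert', 'grass', 'metal'] (min_width=18, slack=0)
Line 7: ['music', 'small', 'high'] (min_width=16, slack=2)
Line 8: ['dolphin', 'milk'] (min_width=12, slack=6)
Line 9: ['guitar', 'bread'] (min_width=12, slack=6)

Answer: string as run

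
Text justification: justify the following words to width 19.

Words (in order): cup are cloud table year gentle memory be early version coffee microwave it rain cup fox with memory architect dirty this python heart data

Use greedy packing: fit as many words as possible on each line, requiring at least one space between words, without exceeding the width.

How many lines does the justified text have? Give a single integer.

Line 1: ['cup', 'are', 'cloud', 'table'] (min_width=19, slack=0)
Line 2: ['year', 'gentle', 'memory'] (min_width=18, slack=1)
Line 3: ['be', 'early', 'version'] (min_width=16, slack=3)
Line 4: ['coffee', 'microwave', 'it'] (min_width=19, slack=0)
Line 5: ['rain', 'cup', 'fox', 'with'] (min_width=17, slack=2)
Line 6: ['memory', 'architect'] (min_width=16, slack=3)
Line 7: ['dirty', 'this', 'python'] (min_width=17, slack=2)
Line 8: ['heart', 'data'] (min_width=10, slack=9)
Total lines: 8

Answer: 8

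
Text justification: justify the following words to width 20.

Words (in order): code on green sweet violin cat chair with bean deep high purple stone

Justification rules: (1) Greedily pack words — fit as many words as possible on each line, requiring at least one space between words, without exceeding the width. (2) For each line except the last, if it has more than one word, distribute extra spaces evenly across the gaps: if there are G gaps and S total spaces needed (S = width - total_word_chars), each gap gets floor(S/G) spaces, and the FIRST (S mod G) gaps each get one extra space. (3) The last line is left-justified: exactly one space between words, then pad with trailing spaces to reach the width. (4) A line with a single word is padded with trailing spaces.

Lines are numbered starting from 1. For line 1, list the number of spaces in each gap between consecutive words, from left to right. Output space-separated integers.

Line 1: ['code', 'on', 'green', 'sweet'] (min_width=19, slack=1)
Line 2: ['violin', 'cat', 'chair'] (min_width=16, slack=4)
Line 3: ['with', 'bean', 'deep', 'high'] (min_width=19, slack=1)
Line 4: ['purple', 'stone'] (min_width=12, slack=8)

Answer: 2 1 1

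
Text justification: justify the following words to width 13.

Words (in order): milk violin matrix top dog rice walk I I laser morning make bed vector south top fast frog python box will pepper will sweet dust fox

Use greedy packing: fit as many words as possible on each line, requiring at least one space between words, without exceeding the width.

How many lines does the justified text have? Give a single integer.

Answer: 12

Derivation:
Line 1: ['milk', 'violin'] (min_width=11, slack=2)
Line 2: ['matrix', 'top'] (min_width=10, slack=3)
Line 3: ['dog', 'rice', 'walk'] (min_width=13, slack=0)
Line 4: ['I', 'I', 'laser'] (min_width=9, slack=4)
Line 5: ['morning', 'make'] (min_width=12, slack=1)
Line 6: ['bed', 'vector'] (min_width=10, slack=3)
Line 7: ['south', 'top'] (min_width=9, slack=4)
Line 8: ['fast', 'frog'] (min_width=9, slack=4)
Line 9: ['python', 'box'] (min_width=10, slack=3)
Line 10: ['will', 'pepper'] (min_width=11, slack=2)
Line 11: ['will', 'sweet'] (min_width=10, slack=3)
Line 12: ['dust', 'fox'] (min_width=8, slack=5)
Total lines: 12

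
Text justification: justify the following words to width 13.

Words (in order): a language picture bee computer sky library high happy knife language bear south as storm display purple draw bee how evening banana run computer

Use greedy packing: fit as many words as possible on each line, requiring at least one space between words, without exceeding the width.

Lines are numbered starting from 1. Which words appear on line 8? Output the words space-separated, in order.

Answer: storm display

Derivation:
Line 1: ['a', 'language'] (min_width=10, slack=3)
Line 2: ['picture', 'bee'] (min_width=11, slack=2)
Line 3: ['computer', 'sky'] (min_width=12, slack=1)
Line 4: ['library', 'high'] (min_width=12, slack=1)
Line 5: ['happy', 'knife'] (min_width=11, slack=2)
Line 6: ['language', 'bear'] (min_width=13, slack=0)
Line 7: ['south', 'as'] (min_width=8, slack=5)
Line 8: ['storm', 'display'] (min_width=13, slack=0)
Line 9: ['purple', 'draw'] (min_width=11, slack=2)
Line 10: ['bee', 'how'] (min_width=7, slack=6)
Line 11: ['evening'] (min_width=7, slack=6)
Line 12: ['banana', 'run'] (min_width=10, slack=3)
Line 13: ['computer'] (min_width=8, slack=5)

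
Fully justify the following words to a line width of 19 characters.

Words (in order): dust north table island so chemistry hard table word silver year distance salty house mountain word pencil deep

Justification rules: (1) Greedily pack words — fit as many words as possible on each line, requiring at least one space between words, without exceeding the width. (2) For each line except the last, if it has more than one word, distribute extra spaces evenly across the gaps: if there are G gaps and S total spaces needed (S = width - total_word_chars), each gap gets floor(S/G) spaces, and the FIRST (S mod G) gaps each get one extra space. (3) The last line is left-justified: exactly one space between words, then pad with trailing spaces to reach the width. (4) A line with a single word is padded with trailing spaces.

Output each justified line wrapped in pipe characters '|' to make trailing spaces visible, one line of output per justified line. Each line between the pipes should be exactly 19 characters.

Line 1: ['dust', 'north', 'table'] (min_width=16, slack=3)
Line 2: ['island', 'so', 'chemistry'] (min_width=19, slack=0)
Line 3: ['hard', 'table', 'word'] (min_width=15, slack=4)
Line 4: ['silver', 'year'] (min_width=11, slack=8)
Line 5: ['distance', 'salty'] (min_width=14, slack=5)
Line 6: ['house', 'mountain', 'word'] (min_width=19, slack=0)
Line 7: ['pencil', 'deep'] (min_width=11, slack=8)

Answer: |dust   north  table|
|island so chemistry|
|hard   table   word|
|silver         year|
|distance      salty|
|house mountain word|
|pencil deep        |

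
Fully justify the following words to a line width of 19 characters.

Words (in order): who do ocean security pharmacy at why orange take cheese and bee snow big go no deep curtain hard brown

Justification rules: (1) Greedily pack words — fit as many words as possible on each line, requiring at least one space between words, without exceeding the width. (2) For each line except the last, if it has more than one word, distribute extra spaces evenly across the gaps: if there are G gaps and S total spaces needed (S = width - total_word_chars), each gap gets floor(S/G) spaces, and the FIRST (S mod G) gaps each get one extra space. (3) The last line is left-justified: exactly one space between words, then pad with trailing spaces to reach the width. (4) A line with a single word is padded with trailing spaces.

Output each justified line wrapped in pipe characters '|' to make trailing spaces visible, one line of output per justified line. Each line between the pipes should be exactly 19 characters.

Answer: |who     do    ocean|
|security   pharmacy|
|at  why orange take|
|cheese and bee snow|
|big   go   no  deep|
|curtain hard brown |

Derivation:
Line 1: ['who', 'do', 'ocean'] (min_width=12, slack=7)
Line 2: ['security', 'pharmacy'] (min_width=17, slack=2)
Line 3: ['at', 'why', 'orange', 'take'] (min_width=18, slack=1)
Line 4: ['cheese', 'and', 'bee', 'snow'] (min_width=19, slack=0)
Line 5: ['big', 'go', 'no', 'deep'] (min_width=14, slack=5)
Line 6: ['curtain', 'hard', 'brown'] (min_width=18, slack=1)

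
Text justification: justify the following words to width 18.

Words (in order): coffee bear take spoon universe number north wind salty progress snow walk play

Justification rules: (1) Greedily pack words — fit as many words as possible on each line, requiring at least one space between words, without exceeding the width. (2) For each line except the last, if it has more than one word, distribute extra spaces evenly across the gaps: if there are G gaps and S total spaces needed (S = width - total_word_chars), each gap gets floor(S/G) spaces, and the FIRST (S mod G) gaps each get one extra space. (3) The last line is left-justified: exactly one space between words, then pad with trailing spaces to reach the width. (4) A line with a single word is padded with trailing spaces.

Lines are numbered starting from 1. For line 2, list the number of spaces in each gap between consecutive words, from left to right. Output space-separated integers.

Answer: 5

Derivation:
Line 1: ['coffee', 'bear', 'take'] (min_width=16, slack=2)
Line 2: ['spoon', 'universe'] (min_width=14, slack=4)
Line 3: ['number', 'north', 'wind'] (min_width=17, slack=1)
Line 4: ['salty', 'progress'] (min_width=14, slack=4)
Line 5: ['snow', 'walk', 'play'] (min_width=14, slack=4)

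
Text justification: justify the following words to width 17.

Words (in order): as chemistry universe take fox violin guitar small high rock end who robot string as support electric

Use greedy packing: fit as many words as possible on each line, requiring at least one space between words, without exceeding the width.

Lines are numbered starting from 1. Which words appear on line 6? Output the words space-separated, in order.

Answer: string as support

Derivation:
Line 1: ['as', 'chemistry'] (min_width=12, slack=5)
Line 2: ['universe', 'take', 'fox'] (min_width=17, slack=0)
Line 3: ['violin', 'guitar'] (min_width=13, slack=4)
Line 4: ['small', 'high', 'rock'] (min_width=15, slack=2)
Line 5: ['end', 'who', 'robot'] (min_width=13, slack=4)
Line 6: ['string', 'as', 'support'] (min_width=17, slack=0)
Line 7: ['electric'] (min_width=8, slack=9)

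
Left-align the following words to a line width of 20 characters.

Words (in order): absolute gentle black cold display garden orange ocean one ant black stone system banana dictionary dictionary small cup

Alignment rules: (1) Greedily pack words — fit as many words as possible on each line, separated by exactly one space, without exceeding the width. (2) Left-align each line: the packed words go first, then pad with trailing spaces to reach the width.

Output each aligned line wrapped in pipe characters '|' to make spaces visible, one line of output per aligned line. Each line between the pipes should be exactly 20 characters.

Line 1: ['absolute', 'gentle'] (min_width=15, slack=5)
Line 2: ['black', 'cold', 'display'] (min_width=18, slack=2)
Line 3: ['garden', 'orange', 'ocean'] (min_width=19, slack=1)
Line 4: ['one', 'ant', 'black', 'stone'] (min_width=19, slack=1)
Line 5: ['system', 'banana'] (min_width=13, slack=7)
Line 6: ['dictionary'] (min_width=10, slack=10)
Line 7: ['dictionary', 'small', 'cup'] (min_width=20, slack=0)

Answer: |absolute gentle     |
|black cold display  |
|garden orange ocean |
|one ant black stone |
|system banana       |
|dictionary          |
|dictionary small cup|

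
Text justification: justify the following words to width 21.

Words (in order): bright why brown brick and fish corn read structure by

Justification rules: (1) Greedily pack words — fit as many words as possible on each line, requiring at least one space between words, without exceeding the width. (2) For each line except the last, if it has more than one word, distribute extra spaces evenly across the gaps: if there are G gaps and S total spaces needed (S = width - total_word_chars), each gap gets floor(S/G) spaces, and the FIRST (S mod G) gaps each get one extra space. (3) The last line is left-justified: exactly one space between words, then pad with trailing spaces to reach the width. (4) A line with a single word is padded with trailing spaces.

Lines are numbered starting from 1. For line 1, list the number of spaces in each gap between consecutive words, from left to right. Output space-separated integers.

Line 1: ['bright', 'why', 'brown'] (min_width=16, slack=5)
Line 2: ['brick', 'and', 'fish', 'corn'] (min_width=19, slack=2)
Line 3: ['read', 'structure', 'by'] (min_width=17, slack=4)

Answer: 4 3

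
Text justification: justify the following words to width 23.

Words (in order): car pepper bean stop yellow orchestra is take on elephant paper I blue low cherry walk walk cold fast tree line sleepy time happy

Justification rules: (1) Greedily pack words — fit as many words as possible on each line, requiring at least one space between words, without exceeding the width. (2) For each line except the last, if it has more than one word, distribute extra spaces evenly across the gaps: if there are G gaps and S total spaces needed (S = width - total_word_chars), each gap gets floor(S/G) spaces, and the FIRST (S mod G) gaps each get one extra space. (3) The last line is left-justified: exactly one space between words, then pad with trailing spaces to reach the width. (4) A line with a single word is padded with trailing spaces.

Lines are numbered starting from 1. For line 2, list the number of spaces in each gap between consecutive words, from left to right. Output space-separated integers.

Line 1: ['car', 'pepper', 'bean', 'stop'] (min_width=20, slack=3)
Line 2: ['yellow', 'orchestra', 'is'] (min_width=19, slack=4)
Line 3: ['take', 'on', 'elephant', 'paper'] (min_width=22, slack=1)
Line 4: ['I', 'blue', 'low', 'cherry', 'walk'] (min_width=22, slack=1)
Line 5: ['walk', 'cold', 'fast', 'tree'] (min_width=19, slack=4)
Line 6: ['line', 'sleepy', 'time', 'happy'] (min_width=22, slack=1)

Answer: 3 3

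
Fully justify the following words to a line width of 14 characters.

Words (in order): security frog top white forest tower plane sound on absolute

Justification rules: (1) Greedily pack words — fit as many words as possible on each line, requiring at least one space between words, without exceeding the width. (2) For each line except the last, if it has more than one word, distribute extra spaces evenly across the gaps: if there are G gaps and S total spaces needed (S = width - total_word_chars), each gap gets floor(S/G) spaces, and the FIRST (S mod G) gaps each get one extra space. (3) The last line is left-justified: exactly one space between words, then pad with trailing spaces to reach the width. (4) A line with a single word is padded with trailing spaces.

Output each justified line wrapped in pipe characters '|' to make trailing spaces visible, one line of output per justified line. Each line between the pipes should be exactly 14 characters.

Line 1: ['security', 'frog'] (min_width=13, slack=1)
Line 2: ['top', 'white'] (min_width=9, slack=5)
Line 3: ['forest', 'tower'] (min_width=12, slack=2)
Line 4: ['plane', 'sound', 'on'] (min_width=14, slack=0)
Line 5: ['absolute'] (min_width=8, slack=6)

Answer: |security  frog|
|top      white|
|forest   tower|
|plane sound on|
|absolute      |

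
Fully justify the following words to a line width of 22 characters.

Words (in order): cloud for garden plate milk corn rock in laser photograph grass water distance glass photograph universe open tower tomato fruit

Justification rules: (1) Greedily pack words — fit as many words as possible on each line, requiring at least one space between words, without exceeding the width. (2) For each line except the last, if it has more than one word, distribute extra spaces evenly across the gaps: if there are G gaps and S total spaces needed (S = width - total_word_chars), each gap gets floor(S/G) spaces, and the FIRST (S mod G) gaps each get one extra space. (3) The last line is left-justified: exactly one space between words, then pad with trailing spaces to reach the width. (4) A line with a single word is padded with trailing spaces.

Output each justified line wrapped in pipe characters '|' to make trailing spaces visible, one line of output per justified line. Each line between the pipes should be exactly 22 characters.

Answer: |cloud for garden plate|
|milk   corn   rock  in|
|laser photograph grass|
|water  distance  glass|
|photograph    universe|
|open    tower   tomato|
|fruit                 |

Derivation:
Line 1: ['cloud', 'for', 'garden', 'plate'] (min_width=22, slack=0)
Line 2: ['milk', 'corn', 'rock', 'in'] (min_width=17, slack=5)
Line 3: ['laser', 'photograph', 'grass'] (min_width=22, slack=0)
Line 4: ['water', 'distance', 'glass'] (min_width=20, slack=2)
Line 5: ['photograph', 'universe'] (min_width=19, slack=3)
Line 6: ['open', 'tower', 'tomato'] (min_width=17, slack=5)
Line 7: ['fruit'] (min_width=5, slack=17)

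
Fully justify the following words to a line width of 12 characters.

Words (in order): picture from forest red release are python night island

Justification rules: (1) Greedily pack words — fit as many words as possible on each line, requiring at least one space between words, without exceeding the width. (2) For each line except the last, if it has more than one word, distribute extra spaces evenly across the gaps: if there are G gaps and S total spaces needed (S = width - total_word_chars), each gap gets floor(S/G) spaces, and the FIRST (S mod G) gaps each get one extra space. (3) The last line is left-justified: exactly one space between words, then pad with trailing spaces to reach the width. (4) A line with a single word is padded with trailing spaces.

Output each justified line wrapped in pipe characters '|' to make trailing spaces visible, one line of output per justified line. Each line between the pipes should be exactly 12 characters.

Line 1: ['picture', 'from'] (min_width=12, slack=0)
Line 2: ['forest', 'red'] (min_width=10, slack=2)
Line 3: ['release', 'are'] (min_width=11, slack=1)
Line 4: ['python', 'night'] (min_width=12, slack=0)
Line 5: ['island'] (min_width=6, slack=6)

Answer: |picture from|
|forest   red|
|release  are|
|python night|
|island      |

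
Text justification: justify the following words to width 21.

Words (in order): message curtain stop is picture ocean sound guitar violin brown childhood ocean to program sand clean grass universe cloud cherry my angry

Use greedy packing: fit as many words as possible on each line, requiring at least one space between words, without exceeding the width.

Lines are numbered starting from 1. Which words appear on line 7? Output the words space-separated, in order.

Line 1: ['message', 'curtain', 'stop'] (min_width=20, slack=1)
Line 2: ['is', 'picture', 'ocean'] (min_width=16, slack=5)
Line 3: ['sound', 'guitar', 'violin'] (min_width=19, slack=2)
Line 4: ['brown', 'childhood', 'ocean'] (min_width=21, slack=0)
Line 5: ['to', 'program', 'sand', 'clean'] (min_width=21, slack=0)
Line 6: ['grass', 'universe', 'cloud'] (min_width=20, slack=1)
Line 7: ['cherry', 'my', 'angry'] (min_width=15, slack=6)

Answer: cherry my angry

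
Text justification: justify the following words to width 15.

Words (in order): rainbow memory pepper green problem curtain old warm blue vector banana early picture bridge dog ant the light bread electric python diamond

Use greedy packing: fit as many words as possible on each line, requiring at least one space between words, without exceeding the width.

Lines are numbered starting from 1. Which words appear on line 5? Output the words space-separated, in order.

Line 1: ['rainbow', 'memory'] (min_width=14, slack=1)
Line 2: ['pepper', 'green'] (min_width=12, slack=3)
Line 3: ['problem', 'curtain'] (min_width=15, slack=0)
Line 4: ['old', 'warm', 'blue'] (min_width=13, slack=2)
Line 5: ['vector', 'banana'] (min_width=13, slack=2)
Line 6: ['early', 'picture'] (min_width=13, slack=2)
Line 7: ['bridge', 'dog', 'ant'] (min_width=14, slack=1)
Line 8: ['the', 'light', 'bread'] (min_width=15, slack=0)
Line 9: ['electric', 'python'] (min_width=15, slack=0)
Line 10: ['diamond'] (min_width=7, slack=8)

Answer: vector banana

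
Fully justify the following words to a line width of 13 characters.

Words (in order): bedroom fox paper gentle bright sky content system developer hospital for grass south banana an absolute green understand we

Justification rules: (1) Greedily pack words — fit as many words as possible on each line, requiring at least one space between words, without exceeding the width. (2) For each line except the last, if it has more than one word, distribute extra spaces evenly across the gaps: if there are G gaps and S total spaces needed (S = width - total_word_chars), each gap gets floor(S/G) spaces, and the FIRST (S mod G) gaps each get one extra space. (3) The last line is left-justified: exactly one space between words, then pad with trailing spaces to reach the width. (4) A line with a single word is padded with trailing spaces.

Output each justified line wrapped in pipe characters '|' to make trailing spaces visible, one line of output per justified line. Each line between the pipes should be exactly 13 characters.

Answer: |bedroom   fox|
|paper  gentle|
|bright    sky|
|content      |
|system       |
|developer    |
|hospital  for|
|grass   south|
|banana     an|
|absolute     |
|green        |
|understand we|

Derivation:
Line 1: ['bedroom', 'fox'] (min_width=11, slack=2)
Line 2: ['paper', 'gentle'] (min_width=12, slack=1)
Line 3: ['bright', 'sky'] (min_width=10, slack=3)
Line 4: ['content'] (min_width=7, slack=6)
Line 5: ['system'] (min_width=6, slack=7)
Line 6: ['developer'] (min_width=9, slack=4)
Line 7: ['hospital', 'for'] (min_width=12, slack=1)
Line 8: ['grass', 'south'] (min_width=11, slack=2)
Line 9: ['banana', 'an'] (min_width=9, slack=4)
Line 10: ['absolute'] (min_width=8, slack=5)
Line 11: ['green'] (min_width=5, slack=8)
Line 12: ['understand', 'we'] (min_width=13, slack=0)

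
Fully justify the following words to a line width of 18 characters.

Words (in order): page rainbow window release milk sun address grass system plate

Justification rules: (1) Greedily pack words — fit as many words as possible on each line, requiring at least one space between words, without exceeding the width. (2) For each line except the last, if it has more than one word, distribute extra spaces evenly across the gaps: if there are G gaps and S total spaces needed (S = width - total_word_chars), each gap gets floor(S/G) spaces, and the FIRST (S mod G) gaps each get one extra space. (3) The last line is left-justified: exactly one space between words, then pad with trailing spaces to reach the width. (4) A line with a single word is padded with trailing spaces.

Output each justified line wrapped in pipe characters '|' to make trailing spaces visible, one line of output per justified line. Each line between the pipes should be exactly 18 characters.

Answer: |page       rainbow|
|window     release|
|milk  sun  address|
|grass system plate|

Derivation:
Line 1: ['page', 'rainbow'] (min_width=12, slack=6)
Line 2: ['window', 'release'] (min_width=14, slack=4)
Line 3: ['milk', 'sun', 'address'] (min_width=16, slack=2)
Line 4: ['grass', 'system', 'plate'] (min_width=18, slack=0)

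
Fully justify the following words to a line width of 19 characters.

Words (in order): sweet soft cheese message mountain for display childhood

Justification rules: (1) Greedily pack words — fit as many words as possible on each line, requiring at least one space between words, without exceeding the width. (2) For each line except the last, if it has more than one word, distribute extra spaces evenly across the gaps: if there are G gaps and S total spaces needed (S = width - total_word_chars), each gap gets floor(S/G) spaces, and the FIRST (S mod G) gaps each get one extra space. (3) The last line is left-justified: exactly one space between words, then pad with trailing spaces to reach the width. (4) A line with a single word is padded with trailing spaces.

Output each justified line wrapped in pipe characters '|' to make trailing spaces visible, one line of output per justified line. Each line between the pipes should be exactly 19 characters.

Answer: |sweet  soft  cheese|
|message    mountain|
|for         display|
|childhood          |

Derivation:
Line 1: ['sweet', 'soft', 'cheese'] (min_width=17, slack=2)
Line 2: ['message', 'mountain'] (min_width=16, slack=3)
Line 3: ['for', 'display'] (min_width=11, slack=8)
Line 4: ['childhood'] (min_width=9, slack=10)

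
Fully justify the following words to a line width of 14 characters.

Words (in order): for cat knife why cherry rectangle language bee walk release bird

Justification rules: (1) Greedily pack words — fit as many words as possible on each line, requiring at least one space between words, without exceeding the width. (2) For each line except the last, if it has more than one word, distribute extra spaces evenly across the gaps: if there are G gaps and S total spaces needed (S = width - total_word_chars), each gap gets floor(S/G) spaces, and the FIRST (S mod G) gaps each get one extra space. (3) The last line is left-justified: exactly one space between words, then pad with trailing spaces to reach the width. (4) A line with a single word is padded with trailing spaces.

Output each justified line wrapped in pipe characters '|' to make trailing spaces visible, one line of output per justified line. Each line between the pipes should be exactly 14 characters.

Answer: |for  cat knife|
|why     cherry|
|rectangle     |
|language   bee|
|walk   release|
|bird          |

Derivation:
Line 1: ['for', 'cat', 'knife'] (min_width=13, slack=1)
Line 2: ['why', 'cherry'] (min_width=10, slack=4)
Line 3: ['rectangle'] (min_width=9, slack=5)
Line 4: ['language', 'bee'] (min_width=12, slack=2)
Line 5: ['walk', 'release'] (min_width=12, slack=2)
Line 6: ['bird'] (min_width=4, slack=10)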